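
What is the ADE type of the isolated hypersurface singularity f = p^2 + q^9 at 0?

The Hessian of f at 0 is [[2, 0], [0, 0]] with rank 1, so corank 1. A Groebner basis of the Jacobian ideal J(f) in C{p,q} is {q^8, p}; counting standard monomials gives mu = 8. Corank 1: A-series; mu = 8 gives A_8.

A8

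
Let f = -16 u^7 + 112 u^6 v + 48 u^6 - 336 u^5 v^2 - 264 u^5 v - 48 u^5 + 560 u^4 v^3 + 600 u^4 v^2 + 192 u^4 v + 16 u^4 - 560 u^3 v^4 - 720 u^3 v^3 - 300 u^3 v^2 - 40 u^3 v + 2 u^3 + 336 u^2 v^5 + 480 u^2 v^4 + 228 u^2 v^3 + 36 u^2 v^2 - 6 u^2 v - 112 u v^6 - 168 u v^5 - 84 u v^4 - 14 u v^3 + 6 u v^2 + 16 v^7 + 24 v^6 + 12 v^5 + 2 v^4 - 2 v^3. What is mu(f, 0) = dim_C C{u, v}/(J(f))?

7

The Hessian of f at 0 has rank 0. Corank 2; j^3 = 2*(u - v)^3 is a perfect cube, so E-series; the 4-jet and mu = 7 give E_7.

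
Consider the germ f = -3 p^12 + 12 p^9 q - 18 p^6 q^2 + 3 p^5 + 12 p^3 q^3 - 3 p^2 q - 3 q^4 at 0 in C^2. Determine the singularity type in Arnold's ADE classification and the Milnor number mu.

Type D_{5}, Milnor number mu = 5.

The Hessian of f at 0 has rank 0. Corank 2; j^3 = -3*p^2*q has shape L^2 M (L != M), so D-series; mu = 5 gives D_5.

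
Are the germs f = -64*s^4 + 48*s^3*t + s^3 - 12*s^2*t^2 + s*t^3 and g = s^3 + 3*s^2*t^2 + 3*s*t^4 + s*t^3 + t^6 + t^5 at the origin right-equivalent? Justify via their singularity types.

Yes.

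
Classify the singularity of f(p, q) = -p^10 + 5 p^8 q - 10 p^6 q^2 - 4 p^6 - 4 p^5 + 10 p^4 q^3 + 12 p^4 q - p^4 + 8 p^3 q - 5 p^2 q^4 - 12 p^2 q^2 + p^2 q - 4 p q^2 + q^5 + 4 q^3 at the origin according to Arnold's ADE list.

The Hessian of f at 0 has rank 0. Corank 2; j^3 = q*(p - 2*q)^2 has shape L^2 M (L != M), so D-series; mu = 6 gives D_6.

D6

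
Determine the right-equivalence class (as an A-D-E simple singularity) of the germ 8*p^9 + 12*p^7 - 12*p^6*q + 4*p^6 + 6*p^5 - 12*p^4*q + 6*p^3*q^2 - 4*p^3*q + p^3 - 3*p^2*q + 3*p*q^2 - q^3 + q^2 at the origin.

A_{2}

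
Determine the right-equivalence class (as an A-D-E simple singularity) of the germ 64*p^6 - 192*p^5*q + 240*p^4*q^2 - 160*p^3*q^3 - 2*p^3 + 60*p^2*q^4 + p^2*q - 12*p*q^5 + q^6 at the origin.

The Hessian of f at 0 is [[0, 0], [0, 0]] with rank 0, so corank 2. A Groebner basis of the Jacobian ideal J(f) in C{p,q} is {p*q/12 + q^5, p*q^2, p^2 - p*q/2}; counting standard monomials gives mu = 7. Corank 2; j^3 = -p^2*(2*p - q) has shape L^2 M (L != M), so D-series; mu = 7 gives D_7.

D_{7}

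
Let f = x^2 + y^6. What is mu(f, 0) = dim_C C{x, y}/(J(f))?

5

The Hessian of f at 0 has rank 1. Corank 1: A-series; mu = 5 gives A_5.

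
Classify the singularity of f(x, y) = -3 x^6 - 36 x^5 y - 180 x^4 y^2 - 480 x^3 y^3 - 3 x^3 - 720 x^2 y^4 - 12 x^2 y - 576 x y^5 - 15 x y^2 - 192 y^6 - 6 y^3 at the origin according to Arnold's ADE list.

D_7

The Hessian of f at 0 has rank 0. Corank 2; j^3 = -3*(x + y)^2*(x + 2*y) has shape L^2 M (L != M), so D-series; mu = 7 gives D_7.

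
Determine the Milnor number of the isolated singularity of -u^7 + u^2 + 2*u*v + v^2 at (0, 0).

The Hessian of f at 0 has rank 1. Corank 1: A-series; mu = 6 gives A_6.

6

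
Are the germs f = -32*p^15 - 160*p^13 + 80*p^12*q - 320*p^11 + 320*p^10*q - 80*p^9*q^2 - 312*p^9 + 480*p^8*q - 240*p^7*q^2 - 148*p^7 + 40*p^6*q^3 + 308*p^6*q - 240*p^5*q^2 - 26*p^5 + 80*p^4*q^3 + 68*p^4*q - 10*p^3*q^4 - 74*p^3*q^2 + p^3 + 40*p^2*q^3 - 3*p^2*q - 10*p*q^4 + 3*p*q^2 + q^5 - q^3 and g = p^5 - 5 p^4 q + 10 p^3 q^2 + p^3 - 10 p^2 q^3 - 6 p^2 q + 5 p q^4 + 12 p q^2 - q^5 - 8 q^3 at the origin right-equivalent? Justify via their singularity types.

Yes.

The Hessian of f at 0 is [[0, 0], [0, 0]] with rank 0, so corank 2. A Groebner basis of the Jacobian ideal J(f) in C{p,q} is {-7*p^2/4 + p*q^3 + 7*p*q/2 - 7*q^2/4, -2*p^2 + 4*p*q + q^4 - 2*q^2, p^3 - 3*p*q^2 + 2*q^3, p^2*q - 2*p*q^2 + q^3}; counting standard monomials gives mu = 8. Corank 2; j^3 = (p - q)^3 is a perfect cube, so E-series; the 5-jet and mu = 8 give E_8. The Hessian of g at 0 is [[0, 0], [0, 0]] with rank 0, so corank 2. A Groebner basis of the Jacobian ideal J(g) in C{p,q} is {q^5, p*q^3 - 7*q^4/4, p^2 - 4*p*q + 4*q^2}; counting standard monomials gives mu = 8. Corank 2; j^3 = (p - 2*q)^3 is a perfect cube, so E-series; the 5-jet and mu = 8 give E_8. Both have type E_8, hence right-equivalent.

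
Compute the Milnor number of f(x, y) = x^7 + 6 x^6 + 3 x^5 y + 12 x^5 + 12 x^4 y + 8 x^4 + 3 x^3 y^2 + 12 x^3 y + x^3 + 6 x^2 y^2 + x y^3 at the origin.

The Hessian of f at 0 has rank 0. Corank 2; j^3 = x^3 is a perfect cube, so E-series; the 4-jet and mu = 7 give E_7.

7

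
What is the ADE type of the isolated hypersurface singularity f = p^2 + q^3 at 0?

The Hessian of f at 0 is [[2, 0], [0, 0]] with rank 1, so corank 1. A Groebner basis of the Jacobian ideal J(f) in C{p,q} is {q^2, p}; counting standard monomials gives mu = 2. Corank 1: A-series; mu = 2 gives A_2.

A_{2}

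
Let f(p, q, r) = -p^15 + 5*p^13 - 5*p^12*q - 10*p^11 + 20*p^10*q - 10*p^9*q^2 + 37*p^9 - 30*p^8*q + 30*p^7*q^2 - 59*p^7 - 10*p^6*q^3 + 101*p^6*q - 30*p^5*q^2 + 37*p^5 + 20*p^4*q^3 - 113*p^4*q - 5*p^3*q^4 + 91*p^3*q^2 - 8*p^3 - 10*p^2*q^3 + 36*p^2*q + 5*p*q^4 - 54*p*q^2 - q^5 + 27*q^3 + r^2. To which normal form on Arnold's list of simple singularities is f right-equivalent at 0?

E_8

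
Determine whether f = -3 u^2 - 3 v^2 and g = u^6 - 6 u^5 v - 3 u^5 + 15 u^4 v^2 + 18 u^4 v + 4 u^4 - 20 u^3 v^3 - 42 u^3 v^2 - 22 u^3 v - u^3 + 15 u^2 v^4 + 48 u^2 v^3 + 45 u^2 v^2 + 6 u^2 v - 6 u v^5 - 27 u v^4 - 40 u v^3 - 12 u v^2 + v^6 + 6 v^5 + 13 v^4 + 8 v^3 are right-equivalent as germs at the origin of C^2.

No.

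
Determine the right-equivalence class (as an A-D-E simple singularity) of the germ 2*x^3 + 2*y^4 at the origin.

E6

The Hessian of f at 0 has rank 0. Corank 2; j^3 = 2*x^3 is a perfect cube, so E-series; the 4-jet and mu = 6 give E_6.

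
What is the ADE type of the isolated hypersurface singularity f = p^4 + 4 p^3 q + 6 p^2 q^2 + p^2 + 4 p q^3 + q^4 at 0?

A3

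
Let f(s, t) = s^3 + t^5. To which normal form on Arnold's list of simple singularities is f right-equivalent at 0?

E_8

The Hessian of f at 0 has rank 0. Corank 2; j^3 = s^3 is a perfect cube, so E-series; the 5-jet and mu = 8 give E_8.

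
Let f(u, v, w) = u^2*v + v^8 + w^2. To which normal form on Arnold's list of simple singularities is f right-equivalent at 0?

D_9

The Hessian of f at 0 has rank 1. Corank 2; j^3 = u^2*v has shape L^2 M (L != M), so D-series; mu = 9 gives D_9.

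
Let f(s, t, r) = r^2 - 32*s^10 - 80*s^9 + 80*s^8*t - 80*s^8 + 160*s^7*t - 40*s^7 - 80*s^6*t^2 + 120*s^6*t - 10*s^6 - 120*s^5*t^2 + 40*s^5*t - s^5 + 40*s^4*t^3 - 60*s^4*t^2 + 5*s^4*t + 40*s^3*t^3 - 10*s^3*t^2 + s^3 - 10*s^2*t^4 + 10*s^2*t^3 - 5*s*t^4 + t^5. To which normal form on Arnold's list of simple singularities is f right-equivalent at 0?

The Hessian of f at 0 is [[0, 0, 0], [0, 0, 0], [0, 0, 2]] with rank 1, so corank 2. A Groebner basis of the Jacobian ideal J(f) in C{s,t,r} is {t^5, s*t^3 - t^4/4, s^2, r}; counting standard monomials gives mu = 8. Corank 2; j^3 = s^3 is a perfect cube, so E-series; the 5-jet and mu = 8 give E_8.

E_{8}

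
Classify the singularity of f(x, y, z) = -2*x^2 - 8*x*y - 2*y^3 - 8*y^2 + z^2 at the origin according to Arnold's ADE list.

A2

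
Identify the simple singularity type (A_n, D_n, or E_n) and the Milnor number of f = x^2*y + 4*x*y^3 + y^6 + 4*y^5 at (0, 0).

Type D7, Milnor number mu = 7.

The Hessian of f at 0 has rank 0. Corank 2; j^3 = x^2*y has shape L^2 M (L != M), so D-series; mu = 7 gives D_7.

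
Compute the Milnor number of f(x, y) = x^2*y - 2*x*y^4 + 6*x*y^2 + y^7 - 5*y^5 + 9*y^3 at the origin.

6

The Hessian of f at 0 has rank 0. Corank 2; j^3 = y*(x + 3*y)^2 has shape L^2 M (L != M), so D-series; mu = 6 gives D_6.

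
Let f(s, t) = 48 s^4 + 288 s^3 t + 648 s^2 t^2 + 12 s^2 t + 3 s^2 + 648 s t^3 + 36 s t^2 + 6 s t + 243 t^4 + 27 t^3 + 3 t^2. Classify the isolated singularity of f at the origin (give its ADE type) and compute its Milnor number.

Type A_2, Milnor number mu = 2.

The Hessian of f at 0 has rank 1. Corank 1: A-series; mu = 2 gives A_2.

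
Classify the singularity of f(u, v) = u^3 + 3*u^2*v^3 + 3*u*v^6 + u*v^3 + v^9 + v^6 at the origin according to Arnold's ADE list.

E_7

The Hessian of f at 0 has rank 0. Corank 2; j^3 = u^3 is a perfect cube, so E-series; the 4-jet and mu = 7 give E_7.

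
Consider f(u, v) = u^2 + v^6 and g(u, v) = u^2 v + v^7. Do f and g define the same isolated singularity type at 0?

The Hessian of f at 0 is [[2, 0], [0, 0]] with rank 1, so corank 1. A Groebner basis of the Jacobian ideal J(f) in C{u,v} is {v^5, u}; counting standard monomials gives mu = 5. Corank 1: A-series; mu = 5 gives A_5. The Hessian of g at 0 is [[0, 0], [0, 0]] with rank 0, so corank 2. A Groebner basis of the Jacobian ideal J(g) in C{u,v} is {u^2/7 + v^6, u^3, u*v}; counting standard monomials gives mu = 8. Corank 2; j^3 = u^2*v has shape L^2 M (L != M), so D-series; mu = 8 gives D_8. f is A_5 but g is D_8, hence not right-equivalent.

No.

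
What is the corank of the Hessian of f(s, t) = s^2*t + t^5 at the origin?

2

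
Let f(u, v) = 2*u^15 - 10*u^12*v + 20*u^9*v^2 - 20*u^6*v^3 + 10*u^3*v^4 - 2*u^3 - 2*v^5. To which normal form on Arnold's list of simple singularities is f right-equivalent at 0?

E_8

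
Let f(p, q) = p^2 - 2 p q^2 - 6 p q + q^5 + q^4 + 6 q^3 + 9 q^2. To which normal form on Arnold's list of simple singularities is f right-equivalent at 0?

A_4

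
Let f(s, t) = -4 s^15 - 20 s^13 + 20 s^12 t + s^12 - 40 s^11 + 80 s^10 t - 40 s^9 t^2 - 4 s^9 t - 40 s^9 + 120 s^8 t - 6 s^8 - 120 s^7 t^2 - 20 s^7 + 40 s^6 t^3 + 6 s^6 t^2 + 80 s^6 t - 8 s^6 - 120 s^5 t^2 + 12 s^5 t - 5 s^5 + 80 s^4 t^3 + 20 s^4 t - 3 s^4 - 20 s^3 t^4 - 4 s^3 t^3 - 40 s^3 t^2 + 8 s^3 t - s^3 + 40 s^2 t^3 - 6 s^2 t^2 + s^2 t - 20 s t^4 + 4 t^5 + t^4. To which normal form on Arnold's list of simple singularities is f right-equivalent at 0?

D_{5}

The Hessian of f at 0 has rank 0. Corank 2; j^3 = -s^2*(s - t) has shape L^2 M (L != M), so D-series; mu = 5 gives D_5.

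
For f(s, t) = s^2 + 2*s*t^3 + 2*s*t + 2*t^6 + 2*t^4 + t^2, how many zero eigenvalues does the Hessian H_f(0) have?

1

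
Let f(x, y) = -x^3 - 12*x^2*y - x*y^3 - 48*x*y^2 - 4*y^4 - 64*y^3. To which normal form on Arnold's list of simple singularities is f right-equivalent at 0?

E7

The Hessian of f at 0 has rank 0. Corank 2; j^3 = -(x + 4*y)^3 is a perfect cube, so E-series; the 4-jet and mu = 7 give E_7.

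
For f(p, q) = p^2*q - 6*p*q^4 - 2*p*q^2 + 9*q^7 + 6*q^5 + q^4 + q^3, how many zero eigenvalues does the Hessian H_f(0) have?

2

The Hessian at 0 is [[0, 0], [0, 0]] of rank 0; hence corank 2.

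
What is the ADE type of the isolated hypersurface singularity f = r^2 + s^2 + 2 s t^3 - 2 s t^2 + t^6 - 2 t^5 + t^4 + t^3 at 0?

The Hessian of f at 0 has rank 2. Corank 1: A-series; mu = 2 gives A_2.

A_2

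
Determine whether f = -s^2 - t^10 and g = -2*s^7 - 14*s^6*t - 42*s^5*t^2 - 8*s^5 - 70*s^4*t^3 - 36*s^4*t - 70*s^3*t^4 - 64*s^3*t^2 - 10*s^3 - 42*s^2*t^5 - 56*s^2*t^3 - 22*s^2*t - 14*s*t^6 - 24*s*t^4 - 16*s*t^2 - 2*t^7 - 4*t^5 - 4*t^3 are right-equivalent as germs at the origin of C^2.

The Hessian of f at 0 has rank 1. Corank 1: A-series; mu = 9 gives A_9. The Hessian of g at 0 has rank 0. Corank 2; j^3 = -2*(s + t)*(5*s^2 + 6*s*t + 2*t^2) splits into three distinct lines over C (the quadratic factor has nonzero discriminant), so D_4. f is A_9 but g is D_4, hence not right-equivalent.

No.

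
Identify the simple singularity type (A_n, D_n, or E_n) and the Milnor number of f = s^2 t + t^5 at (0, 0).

The Hessian of f at 0 is [[0, 0], [0, 0]] with rank 0, so corank 2. A Groebner basis of the Jacobian ideal J(f) in C{s,t} is {s^2/5 + t^4, s^3, s*t}; counting standard monomials gives mu = 6. Corank 2; j^3 = s^2*t has shape L^2 M (L != M), so D-series; mu = 6 gives D_6.

Type D_6, Milnor number mu = 6.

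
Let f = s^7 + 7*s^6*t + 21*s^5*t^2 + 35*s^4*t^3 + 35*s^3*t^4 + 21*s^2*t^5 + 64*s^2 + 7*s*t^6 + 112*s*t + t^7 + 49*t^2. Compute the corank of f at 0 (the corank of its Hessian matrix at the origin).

Hessian at 0 has rank 1.

1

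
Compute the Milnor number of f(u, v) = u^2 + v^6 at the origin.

The Hessian of f at 0 has rank 1. Corank 1: A-series; mu = 5 gives A_5.

5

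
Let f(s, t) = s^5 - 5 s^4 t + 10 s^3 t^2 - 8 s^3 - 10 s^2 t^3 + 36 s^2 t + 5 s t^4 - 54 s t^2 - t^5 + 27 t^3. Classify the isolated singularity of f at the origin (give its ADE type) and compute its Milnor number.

The Hessian of f at 0 is [[0, 0], [0, 0]] with rank 0, so corank 2. A Groebner basis of the Jacobian ideal J(f) in C{s,t} is {t^5, s*t^3 - 11*t^4/8, s^2 - 3*s*t + 9*t^2/4}; counting standard monomials gives mu = 8. Corank 2; j^3 = -(2*s - 3*t)^3 is a perfect cube, so E-series; the 5-jet and mu = 8 give E_8.

Type E8, Milnor number mu = 8.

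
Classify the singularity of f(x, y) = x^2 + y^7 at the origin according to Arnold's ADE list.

The Hessian of f at 0 has rank 1. Corank 1: A-series; mu = 6 gives A_6.

A_{6}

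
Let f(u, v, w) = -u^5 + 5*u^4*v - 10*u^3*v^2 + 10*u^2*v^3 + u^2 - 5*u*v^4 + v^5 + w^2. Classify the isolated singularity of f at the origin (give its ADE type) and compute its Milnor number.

Type A4, Milnor number mu = 4.

The Hessian of f at 0 is [[2, 0, 0], [0, 0, 0], [0, 0, 2]] with rank 2, so corank 1. A Groebner basis of the Jacobian ideal J(f) in C{u,v,w} is {v^4, u, w}; counting standard monomials gives mu = 4. Corank 1: A-series; mu = 4 gives A_4.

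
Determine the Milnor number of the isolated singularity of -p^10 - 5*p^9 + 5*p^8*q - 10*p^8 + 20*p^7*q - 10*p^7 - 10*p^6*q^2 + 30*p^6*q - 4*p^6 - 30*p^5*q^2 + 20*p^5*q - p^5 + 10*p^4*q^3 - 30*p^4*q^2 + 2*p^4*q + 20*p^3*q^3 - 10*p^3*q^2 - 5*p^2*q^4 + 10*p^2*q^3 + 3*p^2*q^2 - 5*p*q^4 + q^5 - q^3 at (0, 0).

8

The Hessian of f at 0 has rank 0. Corank 2; j^3 = -q^3 is a perfect cube, so E-series; the 5-jet and mu = 8 give E_8.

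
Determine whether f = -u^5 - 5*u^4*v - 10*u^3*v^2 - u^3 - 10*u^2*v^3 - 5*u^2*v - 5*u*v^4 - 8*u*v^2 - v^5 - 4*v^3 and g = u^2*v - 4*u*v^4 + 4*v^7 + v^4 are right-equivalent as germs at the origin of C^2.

The Hessian of f at 0 has rank 0. Corank 2; j^3 = -(u + v)*(u + 2*v)^2 has shape L^2 M (L != M), so D-series; mu = 6 gives D_6. The Hessian of g at 0 has rank 0. Corank 2; j^3 = u^2*v has shape L^2 M (L != M), so D-series; mu = 5 gives D_5. f is D_6 but g is D_5, hence not right-equivalent.

No.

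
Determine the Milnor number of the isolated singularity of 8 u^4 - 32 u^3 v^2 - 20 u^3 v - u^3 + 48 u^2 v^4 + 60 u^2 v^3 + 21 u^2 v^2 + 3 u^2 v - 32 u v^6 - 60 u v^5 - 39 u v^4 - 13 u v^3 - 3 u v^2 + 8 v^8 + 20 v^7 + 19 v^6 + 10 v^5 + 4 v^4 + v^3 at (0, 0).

7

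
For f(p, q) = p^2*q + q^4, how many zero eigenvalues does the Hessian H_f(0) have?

2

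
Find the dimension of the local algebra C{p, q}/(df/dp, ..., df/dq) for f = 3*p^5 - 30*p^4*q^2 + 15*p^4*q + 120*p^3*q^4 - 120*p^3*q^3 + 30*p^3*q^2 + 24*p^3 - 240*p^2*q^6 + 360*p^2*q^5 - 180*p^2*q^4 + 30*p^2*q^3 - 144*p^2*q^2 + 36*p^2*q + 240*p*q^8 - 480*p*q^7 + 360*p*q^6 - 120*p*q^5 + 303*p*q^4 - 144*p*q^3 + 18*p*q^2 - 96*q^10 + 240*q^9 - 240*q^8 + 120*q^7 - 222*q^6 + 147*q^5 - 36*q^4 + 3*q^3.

The Hessian of f at 0 has rank 0. Corank 2; j^3 = 3*(2*p + q)^3 is a perfect cube, so E-series; the 5-jet and mu = 8 give E_8.

8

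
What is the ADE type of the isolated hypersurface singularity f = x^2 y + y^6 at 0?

D7

The Hessian of f at 0 is [[0, 0], [0, 0]] with rank 0, so corank 2. A Groebner basis of the Jacobian ideal J(f) in C{x,y} is {x^2/6 + y^5, x^3, x*y}; counting standard monomials gives mu = 7. Corank 2; j^3 = x^2*y has shape L^2 M (L != M), so D-series; mu = 7 gives D_7.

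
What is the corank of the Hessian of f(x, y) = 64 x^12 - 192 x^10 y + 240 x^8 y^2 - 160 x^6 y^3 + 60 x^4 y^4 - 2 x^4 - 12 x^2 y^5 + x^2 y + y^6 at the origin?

The Hessian at 0 is [[0, 0], [0, 0]] of rank 0; hence corank 2.

2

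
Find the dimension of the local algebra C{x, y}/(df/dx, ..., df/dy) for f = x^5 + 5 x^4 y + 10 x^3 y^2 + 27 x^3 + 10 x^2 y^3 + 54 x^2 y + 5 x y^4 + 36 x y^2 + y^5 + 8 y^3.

8

The Hessian of f at 0 has rank 0. Corank 2; j^3 = (3*x + 2*y)^3 is a perfect cube, so E-series; the 5-jet and mu = 8 give E_8.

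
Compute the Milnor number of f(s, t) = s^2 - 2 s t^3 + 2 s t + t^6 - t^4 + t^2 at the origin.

3

The Hessian of f at 0 has rank 1. Corank 1: A-series; mu = 3 gives A_3.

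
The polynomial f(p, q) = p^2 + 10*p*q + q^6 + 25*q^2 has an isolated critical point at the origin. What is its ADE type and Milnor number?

Type A5, Milnor number mu = 5.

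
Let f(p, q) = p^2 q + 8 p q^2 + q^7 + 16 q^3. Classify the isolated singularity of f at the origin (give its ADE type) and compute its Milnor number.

Type D_8, Milnor number mu = 8.

The Hessian of f at 0 has rank 0. Corank 2; j^3 = q*(p + 4*q)^2 has shape L^2 M (L != M), so D-series; mu = 8 gives D_8.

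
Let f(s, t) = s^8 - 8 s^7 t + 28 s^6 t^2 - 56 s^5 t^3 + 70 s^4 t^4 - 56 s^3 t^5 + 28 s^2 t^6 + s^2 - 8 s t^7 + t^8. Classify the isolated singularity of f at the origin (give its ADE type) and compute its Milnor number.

Type A_{7}, Milnor number mu = 7.

The Hessian of f at 0 has rank 1. Corank 1: A-series; mu = 7 gives A_7.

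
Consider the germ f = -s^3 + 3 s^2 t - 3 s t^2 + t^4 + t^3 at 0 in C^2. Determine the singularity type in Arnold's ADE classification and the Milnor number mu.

The Hessian of f at 0 has rank 0. Corank 2; j^3 = -(s - t)^3 is a perfect cube, so E-series; the 4-jet and mu = 6 give E_6.

Type E6, Milnor number mu = 6.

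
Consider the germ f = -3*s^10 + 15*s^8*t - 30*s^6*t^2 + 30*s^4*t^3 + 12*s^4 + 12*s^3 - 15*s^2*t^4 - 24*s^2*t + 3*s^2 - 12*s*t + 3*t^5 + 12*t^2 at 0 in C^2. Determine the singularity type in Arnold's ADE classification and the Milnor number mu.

Type A4, Milnor number mu = 4.

The Hessian of f at 0 has rank 1. Corank 1: A-series; mu = 4 gives A_4.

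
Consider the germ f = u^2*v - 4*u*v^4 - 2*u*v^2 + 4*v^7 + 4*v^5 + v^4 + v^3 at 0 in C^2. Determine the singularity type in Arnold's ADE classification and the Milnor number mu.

Type D_{5}, Milnor number mu = 5.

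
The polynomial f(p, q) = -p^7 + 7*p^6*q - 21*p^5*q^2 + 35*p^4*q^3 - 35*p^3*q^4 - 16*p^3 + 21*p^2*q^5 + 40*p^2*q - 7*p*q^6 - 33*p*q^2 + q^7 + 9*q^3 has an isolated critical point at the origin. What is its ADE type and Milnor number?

Type D_{8}, Milnor number mu = 8.

The Hessian of f at 0 has rank 0. Corank 2; j^3 = -(p - q)*(4*p - 3*q)^2 has shape L^2 M (L != M), so D-series; mu = 8 gives D_8.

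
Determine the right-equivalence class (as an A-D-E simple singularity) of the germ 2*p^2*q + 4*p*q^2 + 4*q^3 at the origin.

D4

The Hessian of f at 0 has rank 0. Corank 2; j^3 = 2*q*(p^2 + 2*p*q + 2*q^2) splits into three distinct lines over C (the quadratic factor has nonzero discriminant), so D_4.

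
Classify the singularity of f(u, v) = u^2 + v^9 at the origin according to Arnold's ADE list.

The Hessian of f at 0 has rank 1. Corank 1: A-series; mu = 8 gives A_8.

A_8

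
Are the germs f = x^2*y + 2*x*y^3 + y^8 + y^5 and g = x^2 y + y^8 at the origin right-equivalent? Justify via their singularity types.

The Hessian of f at 0 is [[0, 0], [0, 0]] with rank 0, so corank 2. A Groebner basis of the Jacobian ideal J(f) in C{x,y} is {x^4, x^3*y - x^2/8 - x*y^2/8, x^3 + x^2*y^2, x*y + y^3}; counting standard monomials gives mu = 9. Corank 2; j^3 = x^2*y has shape L^2 M (L != M), so D-series; mu = 9 gives D_9. The Hessian of g at 0 is [[0, 0], [0, 0]] with rank 0, so corank 2. A Groebner basis of the Jacobian ideal J(g) in C{x,y} is {x^2/8 + y^7, x^3, x*y}; counting standard monomials gives mu = 9. Corank 2; j^3 = x^2*y has shape L^2 M (L != M), so D-series; mu = 9 gives D_9. Both have type D_9, hence right-equivalent.

Yes.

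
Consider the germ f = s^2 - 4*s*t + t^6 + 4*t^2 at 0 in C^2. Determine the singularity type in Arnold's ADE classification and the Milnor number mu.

Type A5, Milnor number mu = 5.

The Hessian of f at 0 is [[2, -4], [-4, 8]] with rank 1, so corank 1. A Groebner basis of the Jacobian ideal J(f) in C{s,t} is {t^5, s - 2*t}; counting standard monomials gives mu = 5. Corank 1: A-series; mu = 5 gives A_5.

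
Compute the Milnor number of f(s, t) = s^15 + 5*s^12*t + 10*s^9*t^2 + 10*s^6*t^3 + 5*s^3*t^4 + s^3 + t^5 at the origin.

The Hessian of f at 0 is [[0, 0], [0, 0]] with rank 0, so corank 2. A Groebner basis of the Jacobian ideal J(f) in C{s,t} is {t^4, s^2}; counting standard monomials gives mu = 8. Corank 2; j^3 = s^3 is a perfect cube, so E-series; the 5-jet and mu = 8 give E_8.

8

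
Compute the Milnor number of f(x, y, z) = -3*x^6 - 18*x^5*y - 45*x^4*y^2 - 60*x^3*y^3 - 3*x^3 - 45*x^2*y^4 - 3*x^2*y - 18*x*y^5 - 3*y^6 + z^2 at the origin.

7

The Hessian of f at 0 has rank 1. Corank 2; j^3 = -3*x^2*(x + y) has shape L^2 M (L != M), so D-series; mu = 7 gives D_7.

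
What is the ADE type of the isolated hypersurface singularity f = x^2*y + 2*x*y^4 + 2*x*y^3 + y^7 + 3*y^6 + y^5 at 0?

The Hessian of f at 0 has rank 0. Corank 2; j^3 = x^2*y has shape L^2 M (L != M), so D-series; mu = 7 gives D_7.

D_7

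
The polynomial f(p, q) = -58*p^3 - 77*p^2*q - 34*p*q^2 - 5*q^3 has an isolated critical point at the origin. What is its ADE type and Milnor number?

Type D_{4}, Milnor number mu = 4.

The Hessian of f at 0 has rank 0. Corank 2; j^3 = -(2*p + q)*(29*p^2 + 24*p*q + 5*q^2) splits into three distinct lines over C (the quadratic factor has nonzero discriminant), so D_4.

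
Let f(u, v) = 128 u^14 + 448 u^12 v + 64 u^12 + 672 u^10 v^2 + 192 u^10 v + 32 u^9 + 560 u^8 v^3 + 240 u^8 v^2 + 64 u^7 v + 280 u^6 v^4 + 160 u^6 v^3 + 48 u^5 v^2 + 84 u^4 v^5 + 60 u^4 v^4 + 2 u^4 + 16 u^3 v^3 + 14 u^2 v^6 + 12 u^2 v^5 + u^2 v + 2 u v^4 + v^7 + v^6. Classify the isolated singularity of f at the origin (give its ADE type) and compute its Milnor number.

The Hessian of f at 0 is [[0, 0], [0, 0]] with rank 0, so corank 2. A Groebner basis of the Jacobian ideal J(f) in C{u,v} is {u*v + v^4, u^3, u^2*v, -u^2/6 + u*v^2}; counting standard monomials gives mu = 7. Corank 2; j^3 = u^2*v has shape L^2 M (L != M), so D-series; mu = 7 gives D_7.

Type D_7, Milnor number mu = 7.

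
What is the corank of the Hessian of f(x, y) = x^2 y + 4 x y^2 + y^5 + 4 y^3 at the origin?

2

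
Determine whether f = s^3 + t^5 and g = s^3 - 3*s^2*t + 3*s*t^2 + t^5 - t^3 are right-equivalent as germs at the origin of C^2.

Yes.

The Hessian of f at 0 is [[0, 0], [0, 0]] with rank 0, so corank 2. A Groebner basis of the Jacobian ideal J(f) in C{s,t} is {t^4, s^2}; counting standard monomials gives mu = 8. Corank 2; j^3 = s^3 is a perfect cube, so E-series; the 5-jet and mu = 8 give E_8. The Hessian of g at 0 is [[0, 0], [0, 0]] with rank 0, so corank 2. A Groebner basis of the Jacobian ideal J(g) in C{s,t} is {t^4, s^2 - 2*s*t + t^2}; counting standard monomials gives mu = 8. Corank 2; j^3 = (s - t)^3 is a perfect cube, so E-series; the 5-jet and mu = 8 give E_8. Both have type E_8, hence right-equivalent.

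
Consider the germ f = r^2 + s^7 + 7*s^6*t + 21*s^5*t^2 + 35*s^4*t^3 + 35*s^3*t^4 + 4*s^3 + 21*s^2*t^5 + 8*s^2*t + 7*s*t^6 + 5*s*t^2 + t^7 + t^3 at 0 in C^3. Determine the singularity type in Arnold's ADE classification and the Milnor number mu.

The Hessian of f at 0 has rank 1. Corank 2; j^3 = (s + t)*(2*s + t)^2 has shape L^2 M (L != M), so D-series; mu = 8 gives D_8.

Type D8, Milnor number mu = 8.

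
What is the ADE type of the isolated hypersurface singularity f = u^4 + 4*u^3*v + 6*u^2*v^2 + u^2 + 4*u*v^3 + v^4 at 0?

The Hessian of f at 0 is [[2, 0], [0, 0]] with rank 1, so corank 1. A Groebner basis of the Jacobian ideal J(f) in C{u,v} is {v^3, u}; counting standard monomials gives mu = 3. Corank 1: A-series; mu = 3 gives A_3.

A3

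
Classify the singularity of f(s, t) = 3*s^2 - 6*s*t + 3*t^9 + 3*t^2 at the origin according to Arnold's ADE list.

A_8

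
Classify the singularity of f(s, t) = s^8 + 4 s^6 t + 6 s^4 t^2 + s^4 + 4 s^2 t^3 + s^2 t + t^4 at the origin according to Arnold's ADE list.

The Hessian of f at 0 has rank 0. Corank 2; j^3 = s^2*t has shape L^2 M (L != M), so D-series; mu = 5 gives D_5.

D_5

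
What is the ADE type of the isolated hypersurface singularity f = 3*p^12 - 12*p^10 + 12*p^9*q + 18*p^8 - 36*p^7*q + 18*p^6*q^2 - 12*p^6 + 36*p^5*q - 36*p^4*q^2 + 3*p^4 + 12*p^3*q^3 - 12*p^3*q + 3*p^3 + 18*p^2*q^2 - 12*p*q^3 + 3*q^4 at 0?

E_{6}

The Hessian of f at 0 is [[0, 0], [0, 0]] with rank 0, so corank 2. A Groebner basis of the Jacobian ideal J(f) in C{p,q} is {q^4, p*q^2 - q^3/3, p^2}; counting standard monomials gives mu = 6. Corank 2; j^3 = 3*p^3 is a perfect cube, so E-series; the 4-jet and mu = 6 give E_6.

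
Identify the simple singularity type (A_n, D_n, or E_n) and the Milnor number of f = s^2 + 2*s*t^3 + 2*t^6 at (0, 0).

The Hessian of f at 0 has rank 1. Corank 1: A-series; mu = 5 gives A_5.

Type A_{5}, Milnor number mu = 5.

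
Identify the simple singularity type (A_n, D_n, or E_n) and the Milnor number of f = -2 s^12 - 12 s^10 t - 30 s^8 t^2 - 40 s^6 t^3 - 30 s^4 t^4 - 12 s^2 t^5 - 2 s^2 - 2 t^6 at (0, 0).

The Hessian of f at 0 is [[-4, 0], [0, 0]] with rank 1, so corank 1. A Groebner basis of the Jacobian ideal J(f) in C{s,t} is {t^5, s}; counting standard monomials gives mu = 5. Corank 1: A-series; mu = 5 gives A_5.

Type A_5, Milnor number mu = 5.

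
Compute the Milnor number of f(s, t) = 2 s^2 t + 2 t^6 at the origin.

The Hessian of f at 0 has rank 0. Corank 2; j^3 = 2*s^2*t has shape L^2 M (L != M), so D-series; mu = 7 gives D_7.

7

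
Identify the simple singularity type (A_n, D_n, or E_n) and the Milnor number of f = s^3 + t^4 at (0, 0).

Type E6, Milnor number mu = 6.

The Hessian of f at 0 has rank 0. Corank 2; j^3 = s^3 is a perfect cube, so E-series; the 4-jet and mu = 6 give E_6.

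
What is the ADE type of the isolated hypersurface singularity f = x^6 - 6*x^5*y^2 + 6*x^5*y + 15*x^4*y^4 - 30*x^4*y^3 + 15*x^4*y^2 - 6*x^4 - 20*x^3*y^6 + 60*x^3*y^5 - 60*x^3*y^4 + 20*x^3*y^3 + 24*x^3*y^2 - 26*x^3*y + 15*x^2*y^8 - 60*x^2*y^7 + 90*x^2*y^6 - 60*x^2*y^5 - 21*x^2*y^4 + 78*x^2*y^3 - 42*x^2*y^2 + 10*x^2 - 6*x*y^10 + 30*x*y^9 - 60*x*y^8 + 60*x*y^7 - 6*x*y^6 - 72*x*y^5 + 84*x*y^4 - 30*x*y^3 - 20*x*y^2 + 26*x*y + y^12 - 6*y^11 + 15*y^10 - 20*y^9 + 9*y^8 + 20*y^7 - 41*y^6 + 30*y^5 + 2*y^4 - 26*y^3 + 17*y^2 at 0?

A_{1}

The Hessian of f at 0 is [[20, 26], [26, 34]] with rank 2, so corank 0. A Groebner basis of the Jacobian ideal J(f) in C{x,y} is {x, y}; counting standard monomials gives mu = 1. Corank 0: nondegenerate Morse point, so A_1.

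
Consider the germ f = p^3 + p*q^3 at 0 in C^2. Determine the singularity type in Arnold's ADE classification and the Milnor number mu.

The Hessian of f at 0 has rank 0. Corank 2; j^3 = p^3 is a perfect cube, so E-series; the 4-jet and mu = 7 give E_7.

Type E_{7}, Milnor number mu = 7.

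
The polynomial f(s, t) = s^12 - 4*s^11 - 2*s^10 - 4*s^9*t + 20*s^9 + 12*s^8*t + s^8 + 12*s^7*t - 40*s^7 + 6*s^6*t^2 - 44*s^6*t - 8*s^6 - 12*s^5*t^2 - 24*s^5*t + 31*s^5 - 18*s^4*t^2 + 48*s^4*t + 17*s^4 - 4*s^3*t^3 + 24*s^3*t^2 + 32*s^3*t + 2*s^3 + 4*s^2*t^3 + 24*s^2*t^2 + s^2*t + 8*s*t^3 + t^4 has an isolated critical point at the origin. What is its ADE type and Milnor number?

The Hessian of f at 0 has rank 0. Corank 2; j^3 = s^2*(2*s + t) has shape L^2 M (L != M), so D-series; mu = 5 gives D_5.

Type D_5, Milnor number mu = 5.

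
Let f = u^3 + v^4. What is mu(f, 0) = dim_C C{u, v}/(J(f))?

The Hessian of f at 0 has rank 0. Corank 2; j^3 = u^3 is a perfect cube, so E-series; the 4-jet and mu = 6 give E_6.

6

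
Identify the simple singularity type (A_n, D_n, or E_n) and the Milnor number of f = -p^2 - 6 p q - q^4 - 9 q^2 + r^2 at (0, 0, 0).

The Hessian of f at 0 has rank 2. Corank 1: A-series; mu = 3 gives A_3.

Type A3, Milnor number mu = 3.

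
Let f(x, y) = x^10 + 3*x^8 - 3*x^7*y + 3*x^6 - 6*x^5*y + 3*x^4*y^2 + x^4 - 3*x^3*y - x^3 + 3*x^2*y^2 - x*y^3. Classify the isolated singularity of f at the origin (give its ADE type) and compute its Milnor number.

Type E_7, Milnor number mu = 7.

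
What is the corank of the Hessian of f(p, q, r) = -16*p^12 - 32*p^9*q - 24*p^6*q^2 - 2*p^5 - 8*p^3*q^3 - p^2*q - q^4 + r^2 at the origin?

2

Hessian at 0 has rank 1.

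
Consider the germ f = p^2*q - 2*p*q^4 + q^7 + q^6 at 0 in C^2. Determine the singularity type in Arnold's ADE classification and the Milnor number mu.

Type D7, Milnor number mu = 7.

The Hessian of f at 0 is [[0, 0], [0, 0]] with rank 0, so corank 2. A Groebner basis of the Jacobian ideal J(f) in C{p,q} is {-p*q + q^4, p^3, p^2*q, p^2/6 + p*q^2}; counting standard monomials gives mu = 7. Corank 2; j^3 = p^2*q has shape L^2 M (L != M), so D-series; mu = 7 gives D_7.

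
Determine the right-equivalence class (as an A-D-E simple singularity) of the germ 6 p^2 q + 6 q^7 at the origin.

The Hessian of f at 0 has rank 0. Corank 2; j^3 = 6*p^2*q has shape L^2 M (L != M), so D-series; mu = 8 gives D_8.

D8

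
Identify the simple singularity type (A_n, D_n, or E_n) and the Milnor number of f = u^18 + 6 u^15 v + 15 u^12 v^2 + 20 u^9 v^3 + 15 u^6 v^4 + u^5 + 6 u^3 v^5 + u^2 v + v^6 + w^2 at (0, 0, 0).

The Hessian of f at 0 has rank 1. Corank 2; j^3 = u^2*v has shape L^2 M (L != M), so D-series; mu = 7 gives D_7.

Type D_{7}, Milnor number mu = 7.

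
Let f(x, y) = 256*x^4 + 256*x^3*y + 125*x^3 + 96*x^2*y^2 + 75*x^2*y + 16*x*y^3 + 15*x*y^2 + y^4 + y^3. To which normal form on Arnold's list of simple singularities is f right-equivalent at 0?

E6

The Hessian of f at 0 is [[0, 0], [0, 0]] with rank 0, so corank 2. A Groebner basis of the Jacobian ideal J(f) in C{x,y} is {y^4, x*y^2 + 13*y^3/60, x^2 + 2*x*y/5 + y^2/25}; counting standard monomials gives mu = 6. Corank 2; j^3 = (5*x + y)^3 is a perfect cube, so E-series; the 4-jet and mu = 6 give E_6.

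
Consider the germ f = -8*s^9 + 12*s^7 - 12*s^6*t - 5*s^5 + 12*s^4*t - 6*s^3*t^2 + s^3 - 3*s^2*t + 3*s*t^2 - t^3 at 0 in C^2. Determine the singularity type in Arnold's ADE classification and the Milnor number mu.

The Hessian of f at 0 is [[0, 0], [0, 0]] with rank 0, so corank 2. A Groebner basis of the Jacobian ideal J(f) in C{s,t} is {3*s^2/4 + s*t^3 - 3*s*t/2 + 3*t^2/4, s^2 - 2*s*t + t^4 + t^2, s^3 - 3*s*t^2 + 2*t^3, s^2*t - 2*s*t^2 + t^3}; counting standard monomials gives mu = 8. Corank 2; j^3 = (s - t)^3 is a perfect cube, so E-series; the 5-jet and mu = 8 give E_8.

Type E_{8}, Milnor number mu = 8.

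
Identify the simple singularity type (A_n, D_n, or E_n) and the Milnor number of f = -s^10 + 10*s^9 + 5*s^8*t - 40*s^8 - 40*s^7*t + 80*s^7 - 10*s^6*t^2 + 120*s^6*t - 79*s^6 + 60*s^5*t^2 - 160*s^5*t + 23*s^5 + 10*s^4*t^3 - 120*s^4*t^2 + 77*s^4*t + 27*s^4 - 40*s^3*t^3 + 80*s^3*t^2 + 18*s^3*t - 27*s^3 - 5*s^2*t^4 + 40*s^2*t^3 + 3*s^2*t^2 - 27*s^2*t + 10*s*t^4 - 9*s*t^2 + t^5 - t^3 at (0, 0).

Type E_8, Milnor number mu = 8.

The Hessian of f at 0 has rank 0. Corank 2; j^3 = -(3*s + t)^3 is a perfect cube, so E-series; the 5-jet and mu = 8 give E_8.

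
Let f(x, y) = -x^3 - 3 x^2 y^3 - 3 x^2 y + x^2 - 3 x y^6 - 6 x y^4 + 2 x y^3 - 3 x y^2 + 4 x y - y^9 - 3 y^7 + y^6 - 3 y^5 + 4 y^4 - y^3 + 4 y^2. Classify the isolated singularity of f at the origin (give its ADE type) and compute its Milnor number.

The Hessian of f at 0 has rank 1. Corank 1: A-series; mu = 2 gives A_2.

Type A2, Milnor number mu = 2.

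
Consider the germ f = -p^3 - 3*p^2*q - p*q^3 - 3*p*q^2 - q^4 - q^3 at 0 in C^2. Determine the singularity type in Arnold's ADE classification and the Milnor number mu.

The Hessian of f at 0 has rank 0. Corank 2; j^3 = -(p + q)^3 is a perfect cube, so E-series; the 4-jet and mu = 7 give E_7.

Type E_{7}, Milnor number mu = 7.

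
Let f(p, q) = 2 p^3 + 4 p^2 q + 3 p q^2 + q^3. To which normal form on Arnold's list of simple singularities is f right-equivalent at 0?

D4

The Hessian of f at 0 has rank 0. Corank 2; j^3 = (p + q)*(2*p^2 + 2*p*q + q^2) splits into three distinct lines over C (the quadratic factor has nonzero discriminant), so D_4.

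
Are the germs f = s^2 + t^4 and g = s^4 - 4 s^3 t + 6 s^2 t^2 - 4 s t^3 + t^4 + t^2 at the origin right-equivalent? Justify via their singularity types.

The Hessian of f at 0 has rank 1. Corank 1: A-series; mu = 3 gives A_3. The Hessian of g at 0 has rank 1. Corank 1: A-series; mu = 3 gives A_3. Both have type A_3, hence right-equivalent.

Yes.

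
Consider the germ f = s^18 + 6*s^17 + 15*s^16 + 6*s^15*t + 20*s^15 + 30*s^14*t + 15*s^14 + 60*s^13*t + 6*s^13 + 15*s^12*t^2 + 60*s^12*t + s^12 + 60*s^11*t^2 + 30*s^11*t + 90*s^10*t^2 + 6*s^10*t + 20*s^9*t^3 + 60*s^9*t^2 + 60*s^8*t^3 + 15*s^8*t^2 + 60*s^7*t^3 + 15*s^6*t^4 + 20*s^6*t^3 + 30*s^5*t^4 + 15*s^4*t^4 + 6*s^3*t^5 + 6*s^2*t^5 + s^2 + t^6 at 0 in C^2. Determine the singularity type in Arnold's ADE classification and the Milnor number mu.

The Hessian of f at 0 has rank 1. Corank 1: A-series; mu = 5 gives A_5.

Type A_5, Milnor number mu = 5.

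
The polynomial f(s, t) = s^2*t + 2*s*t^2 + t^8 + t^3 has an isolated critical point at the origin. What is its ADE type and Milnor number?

Type D_{9}, Milnor number mu = 9.

The Hessian of f at 0 has rank 0. Corank 2; j^3 = t*(s + t)^2 has shape L^2 M (L != M), so D-series; mu = 9 gives D_9.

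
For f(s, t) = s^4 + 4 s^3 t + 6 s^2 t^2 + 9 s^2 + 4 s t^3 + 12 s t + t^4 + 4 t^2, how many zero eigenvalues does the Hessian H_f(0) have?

1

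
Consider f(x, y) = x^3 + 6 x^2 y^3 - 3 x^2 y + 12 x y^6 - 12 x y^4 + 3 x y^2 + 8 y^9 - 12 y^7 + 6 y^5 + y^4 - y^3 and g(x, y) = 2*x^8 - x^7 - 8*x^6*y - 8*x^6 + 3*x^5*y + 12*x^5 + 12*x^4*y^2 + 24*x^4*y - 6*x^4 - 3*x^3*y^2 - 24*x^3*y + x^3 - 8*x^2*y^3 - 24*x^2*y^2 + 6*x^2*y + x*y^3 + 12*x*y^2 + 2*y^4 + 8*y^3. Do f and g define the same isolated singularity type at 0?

The Hessian of f at 0 is [[0, 0], [0, 0]] with rank 0, so corank 2. A Groebner basis of the Jacobian ideal J(f) in C{x,y} is {y^3, x^2 - 2*x*y + y^2}; counting standard monomials gives mu = 6. Corank 2; j^3 = (x - y)^3 is a perfect cube, so E-series; the 4-jet and mu = 6 give E_6. The Hessian of g at 0 is [[0, 0], [0, 0]] with rank 0, so corank 2. A Groebner basis of the Jacobian ideal J(g) in C{x,y} is {-3*x^2/220 - 3*x*y/55 + y^4 - y^3/220 - 3*y^2/55, x^3 - 147*x^2/110 - 294*x*y/55 + 831*y^3/110 - 294*y^2/55, x^2*y + 97*x^2/220 + 97*x*y/55 - 2543*y^3/660 + 97*y^2/55, -6*x^2/55 + x*y^2 - 24*x*y/55 + 108*y^3/55 - 24*y^2/55}; counting standard monomials gives mu = 7. Corank 2; j^3 = (x + 2*y)^3 is a perfect cube, so E-series; the 4-jet and mu = 7 give E_7. f is E_6 but g is E_7, hence not right-equivalent.

No.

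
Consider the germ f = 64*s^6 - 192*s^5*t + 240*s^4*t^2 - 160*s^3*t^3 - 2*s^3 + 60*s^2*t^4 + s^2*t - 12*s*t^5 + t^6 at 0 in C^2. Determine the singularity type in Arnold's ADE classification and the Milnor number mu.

Type D_7, Milnor number mu = 7.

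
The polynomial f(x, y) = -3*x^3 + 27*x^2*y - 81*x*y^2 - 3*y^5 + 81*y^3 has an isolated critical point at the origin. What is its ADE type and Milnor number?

Type E8, Milnor number mu = 8.

The Hessian of f at 0 is [[0, 0], [0, 0]] with rank 0, so corank 2. A Groebner basis of the Jacobian ideal J(f) in C{x,y} is {y^4, x^2 - 6*x*y + 9*y^2}; counting standard monomials gives mu = 8. Corank 2; j^3 = -3*(x - 3*y)^3 is a perfect cube, so E-series; the 5-jet and mu = 8 give E_8.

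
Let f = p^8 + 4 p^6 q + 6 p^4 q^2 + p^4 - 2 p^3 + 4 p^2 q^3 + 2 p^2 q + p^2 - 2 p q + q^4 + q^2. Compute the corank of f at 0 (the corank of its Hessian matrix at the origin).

The Hessian at 0 is [[2, -2], [-2, 2]] of rank 1; hence corank 1.

1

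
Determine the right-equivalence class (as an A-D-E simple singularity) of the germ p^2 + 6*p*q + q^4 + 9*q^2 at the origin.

The Hessian of f at 0 has rank 1. Corank 1: A-series; mu = 3 gives A_3.

A_3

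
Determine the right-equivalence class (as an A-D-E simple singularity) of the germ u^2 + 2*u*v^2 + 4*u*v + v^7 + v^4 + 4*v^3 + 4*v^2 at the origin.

The Hessian of f at 0 is [[2, 4], [4, 8]] with rank 1, so corank 1. A Groebner basis of the Jacobian ideal J(f) in C{u,v} is {u^3 + 6*u^2*v - 12*u^2 - 32*u*v + 16*u + 32*v, u + v^2 + 2*v}; counting standard monomials gives mu = 6. Corank 1: A-series; mu = 6 gives A_6.

A6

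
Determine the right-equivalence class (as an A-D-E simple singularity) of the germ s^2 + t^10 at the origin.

A9

The Hessian of f at 0 is [[2, 0], [0, 0]] with rank 1, so corank 1. A Groebner basis of the Jacobian ideal J(f) in C{s,t} is {t^9, s}; counting standard monomials gives mu = 9. Corank 1: A-series; mu = 9 gives A_9.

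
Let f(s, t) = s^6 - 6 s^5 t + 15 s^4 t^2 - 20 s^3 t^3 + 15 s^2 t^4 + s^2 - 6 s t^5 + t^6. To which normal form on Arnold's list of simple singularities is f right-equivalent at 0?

The Hessian of f at 0 has rank 1. Corank 1: A-series; mu = 5 gives A_5.

A_{5}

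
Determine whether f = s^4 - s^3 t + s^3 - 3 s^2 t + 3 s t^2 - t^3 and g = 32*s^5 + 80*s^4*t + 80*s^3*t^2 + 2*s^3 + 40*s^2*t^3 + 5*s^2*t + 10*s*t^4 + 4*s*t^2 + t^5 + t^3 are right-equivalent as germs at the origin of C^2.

The Hessian of f at 0 has rank 0. Corank 2; j^3 = (s - t)^3 is a perfect cube, so E-series; the 4-jet and mu = 7 give E_7. The Hessian of g at 0 has rank 0. Corank 2; j^3 = (s + t)^2*(2*s + t) has shape L^2 M (L != M), so D-series; mu = 6 gives D_6. f is E_7 but g is D_6, hence not right-equivalent.

No.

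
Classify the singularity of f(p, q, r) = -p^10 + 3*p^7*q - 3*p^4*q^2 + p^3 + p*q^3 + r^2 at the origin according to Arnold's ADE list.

E_{7}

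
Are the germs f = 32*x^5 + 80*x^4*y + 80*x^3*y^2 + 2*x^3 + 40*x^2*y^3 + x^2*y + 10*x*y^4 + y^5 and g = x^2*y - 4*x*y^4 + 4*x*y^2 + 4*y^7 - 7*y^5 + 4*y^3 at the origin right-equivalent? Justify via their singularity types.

Yes.

The Hessian of f at 0 has rank 0. Corank 2; j^3 = x^2*(2*x + y) has shape L^2 M (L != M), so D-series; mu = 6 gives D_6. The Hessian of g at 0 has rank 0. Corank 2; j^3 = y*(x + 2*y)^2 has shape L^2 M (L != M), so D-series; mu = 6 gives D_6. Both have type D_6, hence right-equivalent.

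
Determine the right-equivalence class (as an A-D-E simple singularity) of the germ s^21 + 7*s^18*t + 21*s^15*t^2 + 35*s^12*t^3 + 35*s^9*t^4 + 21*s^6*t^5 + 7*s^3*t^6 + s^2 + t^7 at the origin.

A_6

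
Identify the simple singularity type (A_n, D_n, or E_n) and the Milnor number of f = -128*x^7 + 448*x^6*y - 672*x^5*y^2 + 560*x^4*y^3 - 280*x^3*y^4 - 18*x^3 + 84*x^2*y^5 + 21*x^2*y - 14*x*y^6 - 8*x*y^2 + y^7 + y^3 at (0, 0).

The Hessian of f at 0 has rank 0. Corank 2; j^3 = -(2*x - y)*(3*x - y)^2 has shape L^2 M (L != M), so D-series; mu = 8 gives D_8.

Type D_{8}, Milnor number mu = 8.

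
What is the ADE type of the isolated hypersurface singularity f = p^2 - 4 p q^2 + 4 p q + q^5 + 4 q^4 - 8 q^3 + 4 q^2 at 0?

A_{4}

The Hessian of f at 0 is [[2, 4], [4, 8]] with rank 1, so corank 1. A Groebner basis of the Jacobian ideal J(f) in C{p,q} is {p^2 + 4*p*q + 2*p + 4*q, -p/2 + q^2 - q}; counting standard monomials gives mu = 4. Corank 1: A-series; mu = 4 gives A_4.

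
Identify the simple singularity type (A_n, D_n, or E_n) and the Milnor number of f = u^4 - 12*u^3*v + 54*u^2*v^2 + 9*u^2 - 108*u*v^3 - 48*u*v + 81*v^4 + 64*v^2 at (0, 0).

The Hessian of f at 0 is [[18, -48], [-48, 128]] with rank 1, so corank 1. A Groebner basis of the Jacobian ideal J(f) in C{u,v} is {v^3, u - 8*v/3}; counting standard monomials gives mu = 3. Corank 1: A-series; mu = 3 gives A_3.

Type A3, Milnor number mu = 3.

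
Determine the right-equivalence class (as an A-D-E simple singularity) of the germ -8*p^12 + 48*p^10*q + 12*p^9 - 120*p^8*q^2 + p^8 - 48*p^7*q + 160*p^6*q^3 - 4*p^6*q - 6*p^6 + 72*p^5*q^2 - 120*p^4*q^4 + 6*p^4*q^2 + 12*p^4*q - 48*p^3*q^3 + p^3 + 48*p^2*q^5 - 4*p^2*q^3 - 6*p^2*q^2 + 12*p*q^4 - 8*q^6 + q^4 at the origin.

The Hessian of f at 0 is [[0, 0], [0, 0]] with rank 0, so corank 2. A Groebner basis of the Jacobian ideal J(f) in C{p,q} is {p^3, p^2*q, -p^2/4 + p*q^2, q^3}; counting standard monomials gives mu = 6. Corank 2; j^3 = p^3 is a perfect cube, so E-series; the 4-jet and mu = 6 give E_6.

E6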